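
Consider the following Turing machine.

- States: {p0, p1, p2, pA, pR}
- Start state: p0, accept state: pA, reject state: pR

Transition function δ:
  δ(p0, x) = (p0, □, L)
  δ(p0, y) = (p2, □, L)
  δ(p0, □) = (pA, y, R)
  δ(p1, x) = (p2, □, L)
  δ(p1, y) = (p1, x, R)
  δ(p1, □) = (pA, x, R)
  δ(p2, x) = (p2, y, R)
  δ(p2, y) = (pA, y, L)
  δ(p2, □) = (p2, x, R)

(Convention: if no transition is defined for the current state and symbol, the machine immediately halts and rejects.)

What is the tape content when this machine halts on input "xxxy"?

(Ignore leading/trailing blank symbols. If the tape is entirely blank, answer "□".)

Execution trace:
Initial: [p0]xxxy
Step 1: δ(p0, x) = (p0, □, L) → [p0]□□xxy
Step 2: δ(p0, □) = (pA, y, R) → y[pA]□xxy

The machine reaches the accept state pA and halts.

Final tape (ignoring leading/trailing blanks): y□xxy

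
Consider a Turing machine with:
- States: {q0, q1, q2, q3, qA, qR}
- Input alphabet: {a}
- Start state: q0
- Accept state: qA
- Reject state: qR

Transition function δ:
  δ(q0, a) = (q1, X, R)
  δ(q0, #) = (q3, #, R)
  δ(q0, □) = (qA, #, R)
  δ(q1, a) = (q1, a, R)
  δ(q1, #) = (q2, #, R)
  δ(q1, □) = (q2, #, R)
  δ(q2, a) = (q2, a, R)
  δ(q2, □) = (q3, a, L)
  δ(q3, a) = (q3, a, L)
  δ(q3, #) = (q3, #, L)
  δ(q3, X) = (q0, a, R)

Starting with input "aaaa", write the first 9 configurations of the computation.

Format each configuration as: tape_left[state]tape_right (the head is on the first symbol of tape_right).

Transitions applied:
Step 1: δ(q0, a) = (q1, X, R)
Step 2: δ(q1, a) = (q1, a, R)
Step 3: δ(q1, a) = (q1, a, R)
Step 4: δ(q1, a) = (q1, a, R)
Step 5: δ(q1, □) = (q2, #, R)
Step 6: δ(q2, □) = (q3, a, L)
Step 7: δ(q3, #) = (q3, #, L)
Step 8: δ(q3, a) = (q3, a, L)

The first 9 configurations are:
[q0]aaaa ⊢ X[q1]aaa ⊢ Xa[q1]aa ⊢ Xaa[q1]a ⊢ Xaaa[q1]□ ⊢ Xaaa#[q2]□ ⊢ Xaaa[q3]#a ⊢ Xaa[q3]a#a ⊢ Xa[q3]aa#a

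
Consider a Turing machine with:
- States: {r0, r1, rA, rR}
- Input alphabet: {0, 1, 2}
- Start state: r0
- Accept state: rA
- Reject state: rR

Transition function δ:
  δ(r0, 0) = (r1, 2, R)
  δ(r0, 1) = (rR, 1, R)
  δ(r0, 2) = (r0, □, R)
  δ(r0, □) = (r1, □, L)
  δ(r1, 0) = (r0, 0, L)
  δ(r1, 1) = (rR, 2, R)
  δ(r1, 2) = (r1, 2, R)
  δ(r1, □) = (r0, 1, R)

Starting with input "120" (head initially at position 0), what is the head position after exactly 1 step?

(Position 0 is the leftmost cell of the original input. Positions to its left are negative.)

Execution trace (head position shown):
Step 0: [r0]120  (head at position 0)
Step 1: move right → 1[rR]20  (head at position 1)

After 1 step, the head is at position 1.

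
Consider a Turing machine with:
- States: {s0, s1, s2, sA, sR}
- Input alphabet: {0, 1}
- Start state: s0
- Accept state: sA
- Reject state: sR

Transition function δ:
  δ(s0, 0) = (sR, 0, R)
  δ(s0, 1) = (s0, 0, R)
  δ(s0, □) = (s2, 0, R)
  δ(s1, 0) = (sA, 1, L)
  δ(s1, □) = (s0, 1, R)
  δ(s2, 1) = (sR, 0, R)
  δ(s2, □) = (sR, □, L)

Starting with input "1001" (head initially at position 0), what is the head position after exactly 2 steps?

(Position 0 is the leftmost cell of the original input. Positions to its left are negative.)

Execution trace (head position shown):
Step 0: [s0]1001  (head at position 0)
Step 1: move right → 0[s0]001  (head at position 1)
Step 2: move right → 00[sR]01  (head at position 2)

After 2 steps, the head is at position 2.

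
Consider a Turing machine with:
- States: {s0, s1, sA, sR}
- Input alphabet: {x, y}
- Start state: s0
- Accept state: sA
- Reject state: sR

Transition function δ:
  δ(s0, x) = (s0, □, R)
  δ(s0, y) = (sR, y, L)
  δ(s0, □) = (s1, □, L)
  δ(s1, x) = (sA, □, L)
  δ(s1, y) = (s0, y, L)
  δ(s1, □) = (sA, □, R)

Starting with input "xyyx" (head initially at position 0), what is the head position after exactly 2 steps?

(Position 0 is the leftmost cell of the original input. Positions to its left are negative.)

Execution trace (head position shown):
Step 0: [s0]xyyx  (head at position 0)
Step 1: move right → □[s0]yyx  (head at position 1)
Step 2: move left → [sR]□yyx  (head at position 0)

After 2 steps, the head is at position 0.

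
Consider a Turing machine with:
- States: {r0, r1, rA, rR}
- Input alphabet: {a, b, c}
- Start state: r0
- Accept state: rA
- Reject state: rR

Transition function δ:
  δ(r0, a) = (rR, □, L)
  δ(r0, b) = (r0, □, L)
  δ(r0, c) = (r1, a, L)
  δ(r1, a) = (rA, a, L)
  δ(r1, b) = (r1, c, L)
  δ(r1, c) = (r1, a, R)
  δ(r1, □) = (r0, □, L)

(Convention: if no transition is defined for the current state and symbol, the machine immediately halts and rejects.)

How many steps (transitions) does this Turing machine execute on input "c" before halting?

Execution trace:
Initial: [r0]c
Step 1: δ(r0, c) = (r1, a, L) → [r1]□a
Step 2: δ(r1, □) = (r0, □, L) → [r0]□□a

No transition is defined for δ(r0, □). By convention the machine halts and rejects.

The machine executed 2 steps before halting.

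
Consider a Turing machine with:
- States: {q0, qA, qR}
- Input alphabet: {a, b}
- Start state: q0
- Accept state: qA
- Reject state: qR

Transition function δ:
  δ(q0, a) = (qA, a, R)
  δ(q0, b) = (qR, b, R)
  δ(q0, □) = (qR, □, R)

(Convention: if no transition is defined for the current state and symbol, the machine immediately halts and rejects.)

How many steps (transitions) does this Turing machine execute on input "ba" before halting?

Execution trace:
Initial: [q0]ba
Step 1: δ(q0, b) = (qR, b, R) → b[qR]a

The machine reaches the reject state qR and halts.

The machine executed 1 step before halting.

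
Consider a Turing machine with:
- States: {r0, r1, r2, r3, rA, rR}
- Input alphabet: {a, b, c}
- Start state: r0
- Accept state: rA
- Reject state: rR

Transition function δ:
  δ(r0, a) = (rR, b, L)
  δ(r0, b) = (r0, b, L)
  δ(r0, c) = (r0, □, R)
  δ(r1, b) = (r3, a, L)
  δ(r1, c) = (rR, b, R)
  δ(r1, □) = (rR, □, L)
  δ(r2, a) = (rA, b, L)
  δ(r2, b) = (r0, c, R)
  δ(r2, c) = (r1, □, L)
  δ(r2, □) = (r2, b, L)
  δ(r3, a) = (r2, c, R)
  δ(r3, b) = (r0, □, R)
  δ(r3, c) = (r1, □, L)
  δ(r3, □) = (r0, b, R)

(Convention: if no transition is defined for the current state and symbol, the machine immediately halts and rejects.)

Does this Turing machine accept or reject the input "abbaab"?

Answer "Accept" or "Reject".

Execution trace:
Initial: [r0]abbaab
Step 1: δ(r0, a) = (rR, b, L) → [rR]□bbbaab

The machine reaches the reject state rR and halts.

Answer: Reject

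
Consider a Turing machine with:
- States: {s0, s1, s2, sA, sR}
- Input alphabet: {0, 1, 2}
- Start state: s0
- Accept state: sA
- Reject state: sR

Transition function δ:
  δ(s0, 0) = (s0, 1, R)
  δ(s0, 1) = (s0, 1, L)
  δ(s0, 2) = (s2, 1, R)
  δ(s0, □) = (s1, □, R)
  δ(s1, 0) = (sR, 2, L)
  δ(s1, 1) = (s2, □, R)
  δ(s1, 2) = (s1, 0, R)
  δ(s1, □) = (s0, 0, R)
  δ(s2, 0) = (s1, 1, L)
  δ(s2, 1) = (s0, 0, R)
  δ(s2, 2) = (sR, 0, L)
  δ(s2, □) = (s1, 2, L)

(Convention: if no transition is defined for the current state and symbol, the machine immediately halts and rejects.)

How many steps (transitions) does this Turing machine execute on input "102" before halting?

Execution trace:
Initial: [s0]102
Step 1: δ(s0, 1) = (s0, 1, L) → [s0]□102
Step 2: δ(s0, □) = (s1, □, R) → □[s1]102
Step 3: δ(s1, 1) = (s2, □, R) → □□[s2]02
Step 4: δ(s2, 0) = (s1, 1, L) → □[s1]□12
Step 5: δ(s1, □) = (s0, 0, R) → □0[s0]12
Step 6: δ(s0, 1) = (s0, 1, L) → □[s0]012
Step 7: δ(s0, 0) = (s0, 1, R) → □1[s0]12
Step 8: δ(s0, 1) = (s0, 1, L) → □[s0]112
Step 9: δ(s0, 1) = (s0, 1, L) → [s0]□112
Step 10: δ(s0, □) = (s1, □, R) → □[s1]112
Step 11: δ(s1, 1) = (s2, □, R) → □□[s2]12
Step 12: δ(s2, 1) = (s0, 0, R) → □□0[s0]2
Step 13: δ(s0, 2) = (s2, 1, R) → □□01[s2]□
Step 14: δ(s2, □) = (s1, 2, L) → □□0[s1]12
Step 15: δ(s1, 1) = (s2, □, R) → □□0□[s2]2
Step 16: δ(s2, 2) = (sR, 0, L) → □□0[sR]□0

The machine reaches the reject state sR and halts.

The machine executed 16 steps before halting.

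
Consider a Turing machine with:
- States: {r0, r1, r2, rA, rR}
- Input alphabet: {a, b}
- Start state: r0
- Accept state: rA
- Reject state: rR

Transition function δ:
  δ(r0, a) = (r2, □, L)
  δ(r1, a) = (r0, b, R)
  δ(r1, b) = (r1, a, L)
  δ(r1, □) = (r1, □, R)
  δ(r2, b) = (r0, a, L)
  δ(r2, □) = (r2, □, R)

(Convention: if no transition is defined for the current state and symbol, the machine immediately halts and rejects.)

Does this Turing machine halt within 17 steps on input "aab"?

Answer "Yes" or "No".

Execution trace:
Initial: [r0]aab
Step 1: δ(r0, a) = (r2, □, L) → [r2]□□ab
Step 2: δ(r2, □) = (r2, □, R) → □[r2]□ab
Step 3: δ(r2, □) = (r2, □, R) → □□[r2]ab

No transition is defined for δ(r2, a). By convention the machine halts and rejects.
The machine halted after 3 steps (within the 17-step bound).

Answer: Yes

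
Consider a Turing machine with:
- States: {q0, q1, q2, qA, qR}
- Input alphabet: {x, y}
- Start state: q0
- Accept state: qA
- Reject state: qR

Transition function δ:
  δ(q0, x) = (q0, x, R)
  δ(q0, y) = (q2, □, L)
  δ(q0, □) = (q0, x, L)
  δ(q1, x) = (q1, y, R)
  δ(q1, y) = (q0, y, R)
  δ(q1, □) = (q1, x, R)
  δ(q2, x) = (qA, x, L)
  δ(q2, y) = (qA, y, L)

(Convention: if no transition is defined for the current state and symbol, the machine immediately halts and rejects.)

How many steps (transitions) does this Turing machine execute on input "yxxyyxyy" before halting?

Execution trace:
Initial: [q0]yxxyyxyy
Step 1: δ(q0, y) = (q2, □, L) → [q2]□□xxyyxyy

No transition is defined for δ(q2, □). By convention the machine halts and rejects.

The machine executed 1 step before halting.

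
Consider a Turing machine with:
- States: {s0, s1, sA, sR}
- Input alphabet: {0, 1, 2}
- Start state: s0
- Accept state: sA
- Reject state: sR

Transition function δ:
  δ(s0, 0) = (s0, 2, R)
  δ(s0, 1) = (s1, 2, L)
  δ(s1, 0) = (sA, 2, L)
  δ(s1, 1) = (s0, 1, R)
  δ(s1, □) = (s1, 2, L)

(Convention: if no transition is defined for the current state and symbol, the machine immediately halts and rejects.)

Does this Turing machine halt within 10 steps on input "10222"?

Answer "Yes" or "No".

Execution trace:
Initial: [s0]10222
Step 1: δ(s0, 1) = (s1, 2, L) → [s1]□20222
Step 2: δ(s1, □) = (s1, 2, L) → [s1]□220222
Step 3: δ(s1, □) = (s1, 2, L) → [s1]□2220222
Step 4: δ(s1, □) = (s1, 2, L) → [s1]□22220222
Step 5: δ(s1, □) = (s1, 2, L) → [s1]□222220222
Step 6: δ(s1, □) = (s1, 2, L) → [s1]□2222220222
Step 7: δ(s1, □) = (s1, 2, L) → [s1]□22222220222
Step 8: δ(s1, □) = (s1, 2, L) → [s1]□222222220222
Step 9: δ(s1, □) = (s1, 2, L) → [s1]□2222222220222
Step 10: δ(s1, □) = (s1, 2, L) → [s1]□22222222220222

The machine has not reached a halting state after 10 steps.
The machine did not halt within the 10-step bound.

Answer: No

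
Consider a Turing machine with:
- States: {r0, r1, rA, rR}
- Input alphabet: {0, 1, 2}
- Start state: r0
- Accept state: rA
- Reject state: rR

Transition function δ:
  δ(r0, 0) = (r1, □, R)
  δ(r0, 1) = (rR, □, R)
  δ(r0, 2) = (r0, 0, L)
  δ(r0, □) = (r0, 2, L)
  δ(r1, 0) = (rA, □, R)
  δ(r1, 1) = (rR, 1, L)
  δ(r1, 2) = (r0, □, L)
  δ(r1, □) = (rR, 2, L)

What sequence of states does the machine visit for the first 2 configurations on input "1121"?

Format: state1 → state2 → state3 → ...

Execution trace:
Initial: [r0]1121
Step 1: δ(r0, 1) = (rR, □, R) → □[rR]121

The machine reaches the reject state rR and halts.

State sequence: r0 → rR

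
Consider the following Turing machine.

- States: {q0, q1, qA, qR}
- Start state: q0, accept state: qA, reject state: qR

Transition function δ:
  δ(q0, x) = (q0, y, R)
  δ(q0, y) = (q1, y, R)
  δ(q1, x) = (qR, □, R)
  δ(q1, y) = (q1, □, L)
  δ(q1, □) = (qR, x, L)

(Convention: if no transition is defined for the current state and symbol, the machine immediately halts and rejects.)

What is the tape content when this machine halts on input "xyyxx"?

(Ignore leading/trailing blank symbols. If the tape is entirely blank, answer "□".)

Execution trace:
Initial: [q0]xyyxx
Step 1: δ(q0, x) = (q0, y, R) → y[q0]yyxx
Step 2: δ(q0, y) = (q1, y, R) → yy[q1]yxx
Step 3: δ(q1, y) = (q1, □, L) → y[q1]y□xx
Step 4: δ(q1, y) = (q1, □, L) → [q1]y□□xx
Step 5: δ(q1, y) = (q1, □, L) → [q1]□□□□xx
Step 6: δ(q1, □) = (qR, x, L) → [qR]□x□□□xx

The machine reaches the reject state qR and halts.

Final tape (ignoring leading/trailing blanks): x□□□xx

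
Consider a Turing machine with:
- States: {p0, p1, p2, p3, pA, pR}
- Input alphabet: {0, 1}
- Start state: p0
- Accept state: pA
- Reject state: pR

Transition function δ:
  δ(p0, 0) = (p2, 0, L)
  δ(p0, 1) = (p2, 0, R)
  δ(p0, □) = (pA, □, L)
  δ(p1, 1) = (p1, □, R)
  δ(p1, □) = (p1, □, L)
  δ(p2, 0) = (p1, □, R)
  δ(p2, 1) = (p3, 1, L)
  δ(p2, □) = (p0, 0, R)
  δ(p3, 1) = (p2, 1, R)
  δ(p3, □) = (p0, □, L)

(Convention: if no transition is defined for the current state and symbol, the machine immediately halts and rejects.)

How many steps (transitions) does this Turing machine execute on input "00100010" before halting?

Execution trace:
Initial: [p0]00100010
Step 1: δ(p0, 0) = (p2, 0, L) → [p2]□00100010
Step 2: δ(p2, □) = (p0, 0, R) → 0[p0]00100010
Step 3: δ(p0, 0) = (p2, 0, L) → [p2]000100010
Step 4: δ(p2, 0) = (p1, □, R) → □[p1]00100010

No transition is defined for δ(p1, 0). By convention the machine halts and rejects.

The machine executed 4 steps before halting.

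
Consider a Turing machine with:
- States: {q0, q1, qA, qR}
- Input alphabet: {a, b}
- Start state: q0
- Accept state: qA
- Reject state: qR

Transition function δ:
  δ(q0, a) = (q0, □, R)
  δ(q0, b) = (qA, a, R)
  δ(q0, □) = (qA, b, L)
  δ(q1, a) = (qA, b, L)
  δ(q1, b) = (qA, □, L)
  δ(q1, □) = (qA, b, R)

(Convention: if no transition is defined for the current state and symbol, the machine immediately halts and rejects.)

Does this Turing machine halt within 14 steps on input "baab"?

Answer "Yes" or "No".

Execution trace:
Initial: [q0]baab
Step 1: δ(q0, b) = (qA, a, R) → a[qA]aab

The machine reaches the accept state qA and halts.
The machine halted after 1 step (within the 14-step bound).

Answer: Yes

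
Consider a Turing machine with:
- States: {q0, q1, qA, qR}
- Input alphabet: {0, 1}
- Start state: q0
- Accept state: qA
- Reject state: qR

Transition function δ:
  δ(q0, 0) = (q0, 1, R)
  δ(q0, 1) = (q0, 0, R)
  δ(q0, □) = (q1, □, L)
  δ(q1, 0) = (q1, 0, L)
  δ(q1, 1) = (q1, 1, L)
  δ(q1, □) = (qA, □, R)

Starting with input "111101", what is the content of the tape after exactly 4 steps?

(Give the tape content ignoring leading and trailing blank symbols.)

Execution trace:
Initial: [q0]111101
Step 1: δ(q0, 1) = (q0, 0, R) → 0[q0]11101
Step 2: δ(q0, 1) = (q0, 0, R) → 00[q0]1101
Step 3: δ(q0, 1) = (q0, 0, R) → 000[q0]101
Step 4: δ(q0, 1) = (q0, 0, R) → 0000[q0]01

After 4 steps, the tape (ignoring leading/trailing blanks) is: 000001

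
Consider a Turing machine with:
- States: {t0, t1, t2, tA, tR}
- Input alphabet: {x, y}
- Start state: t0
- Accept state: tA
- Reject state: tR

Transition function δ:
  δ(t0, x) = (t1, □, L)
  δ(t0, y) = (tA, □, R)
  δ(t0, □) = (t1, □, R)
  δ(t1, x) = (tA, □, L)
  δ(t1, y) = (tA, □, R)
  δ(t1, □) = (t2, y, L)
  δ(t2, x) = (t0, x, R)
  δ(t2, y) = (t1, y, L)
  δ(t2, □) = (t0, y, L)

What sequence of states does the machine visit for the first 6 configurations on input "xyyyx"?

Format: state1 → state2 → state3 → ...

Execution trace:
Initial: [t0]xyyyx
Step 1: δ(t0, x) = (t1, □, L) → [t1]□□yyyx
Step 2: δ(t1, □) = (t2, y, L) → [t2]□y□yyyx
Step 3: δ(t2, □) = (t0, y, L) → [t0]□yy□yyyx
Step 4: δ(t0, □) = (t1, □, R) → □[t1]yy□yyyx
Step 5: δ(t1, y) = (tA, □, R) → □□[tA]y□yyyx

The machine reaches the accept state tA and halts.

State sequence: t0 → t1 → t2 → t0 → t1 → tA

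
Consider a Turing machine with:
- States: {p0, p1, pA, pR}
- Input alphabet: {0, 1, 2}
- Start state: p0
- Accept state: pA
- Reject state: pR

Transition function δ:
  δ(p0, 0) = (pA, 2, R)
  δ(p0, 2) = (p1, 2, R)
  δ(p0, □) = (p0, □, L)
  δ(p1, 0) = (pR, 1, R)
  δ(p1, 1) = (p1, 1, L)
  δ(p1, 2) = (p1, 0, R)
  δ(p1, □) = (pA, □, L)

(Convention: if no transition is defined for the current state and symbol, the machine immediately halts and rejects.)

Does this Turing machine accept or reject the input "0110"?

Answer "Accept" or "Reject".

Execution trace:
Initial: [p0]0110
Step 1: δ(p0, 0) = (pA, 2, R) → 2[pA]110

The machine reaches the accept state pA and halts.

Answer: Accept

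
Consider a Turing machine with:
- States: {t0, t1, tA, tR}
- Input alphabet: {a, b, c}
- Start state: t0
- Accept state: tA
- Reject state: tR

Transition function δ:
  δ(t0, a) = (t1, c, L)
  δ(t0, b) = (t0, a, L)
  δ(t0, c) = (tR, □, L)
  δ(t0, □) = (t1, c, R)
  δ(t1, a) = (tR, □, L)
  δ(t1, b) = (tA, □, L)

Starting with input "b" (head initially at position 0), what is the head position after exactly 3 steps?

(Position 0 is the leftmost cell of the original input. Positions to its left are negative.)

Execution trace (head position shown):
Step 0: [t0]b  (head at position 0)
Step 1: move left → [t0]□a  (head at position -1)
Step 2: move right → c[t1]a  (head at position 0)
Step 3: move left → [tR]c□  (head at position -1)

After 3 steps, the head is at position -1.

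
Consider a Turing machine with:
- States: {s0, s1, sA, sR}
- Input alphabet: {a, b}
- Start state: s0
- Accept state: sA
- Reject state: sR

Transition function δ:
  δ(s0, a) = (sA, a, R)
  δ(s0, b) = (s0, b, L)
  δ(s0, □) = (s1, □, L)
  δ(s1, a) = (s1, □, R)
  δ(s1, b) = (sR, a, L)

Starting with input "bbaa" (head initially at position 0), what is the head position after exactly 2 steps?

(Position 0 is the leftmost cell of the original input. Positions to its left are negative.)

Execution trace (head position shown):
Step 0: [s0]bbaa  (head at position 0)
Step 1: move left → [s0]□bbaa  (head at position -1)
Step 2: move left → [s1]□□bbaa  (head at position -2)

After 2 steps, the head is at position -2.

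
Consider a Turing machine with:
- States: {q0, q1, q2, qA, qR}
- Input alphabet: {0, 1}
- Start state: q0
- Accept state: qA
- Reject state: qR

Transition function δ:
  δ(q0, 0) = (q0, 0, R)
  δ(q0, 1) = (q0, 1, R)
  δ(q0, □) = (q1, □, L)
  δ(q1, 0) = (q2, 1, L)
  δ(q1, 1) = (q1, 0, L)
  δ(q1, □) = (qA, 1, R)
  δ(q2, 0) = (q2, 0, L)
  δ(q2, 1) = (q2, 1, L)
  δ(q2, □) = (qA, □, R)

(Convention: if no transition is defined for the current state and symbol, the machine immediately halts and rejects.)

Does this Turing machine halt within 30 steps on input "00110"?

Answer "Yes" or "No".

Execution trace:
Initial: [q0]00110
Step 1: δ(q0, 0) = (q0, 0, R) → 0[q0]0110
Step 2: δ(q0, 0) = (q0, 0, R) → 00[q0]110
Step 3: δ(q0, 1) = (q0, 1, R) → 001[q0]10
Step 4: δ(q0, 1) = (q0, 1, R) → 0011[q0]0
Step 5: δ(q0, 0) = (q0, 0, R) → 00110[q0]□
Step 6: δ(q0, □) = (q1, □, L) → 0011[q1]0□
Step 7: δ(q1, 0) = (q2, 1, L) → 001[q2]11□
Step 8: δ(q2, 1) = (q2, 1, L) → 00[q2]111□
Step 9: δ(q2, 1) = (q2, 1, L) → 0[q2]0111□
Step 10: δ(q2, 0) = (q2, 0, L) → [q2]00111□
Step 11: δ(q2, 0) = (q2, 0, L) → [q2]□00111□
Step 12: δ(q2, □) = (qA, □, R) → □[qA]00111□

The machine reaches the accept state qA and halts.
The machine halted after 12 steps (within the 30-step bound).

Answer: Yes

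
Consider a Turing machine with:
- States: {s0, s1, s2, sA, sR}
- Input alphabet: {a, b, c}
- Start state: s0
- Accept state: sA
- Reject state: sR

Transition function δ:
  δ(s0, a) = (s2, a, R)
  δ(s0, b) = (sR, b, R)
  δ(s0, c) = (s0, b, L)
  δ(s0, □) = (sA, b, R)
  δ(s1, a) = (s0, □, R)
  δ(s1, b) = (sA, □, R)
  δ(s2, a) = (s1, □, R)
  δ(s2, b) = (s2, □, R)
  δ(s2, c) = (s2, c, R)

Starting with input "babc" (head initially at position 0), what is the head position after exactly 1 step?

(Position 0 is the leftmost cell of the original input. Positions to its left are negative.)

Execution trace (head position shown):
Step 0: [s0]babc  (head at position 0)
Step 1: move right → b[sR]abc  (head at position 1)

After 1 step, the head is at position 1.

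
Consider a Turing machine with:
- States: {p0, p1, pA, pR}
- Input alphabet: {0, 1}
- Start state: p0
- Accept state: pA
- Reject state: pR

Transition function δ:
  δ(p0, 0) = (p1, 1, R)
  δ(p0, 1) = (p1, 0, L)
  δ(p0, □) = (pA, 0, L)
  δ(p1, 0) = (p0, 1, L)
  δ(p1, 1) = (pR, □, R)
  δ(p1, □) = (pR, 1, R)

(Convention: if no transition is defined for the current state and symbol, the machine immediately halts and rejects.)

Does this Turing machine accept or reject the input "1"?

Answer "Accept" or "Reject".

Execution trace:
Initial: [p0]1
Step 1: δ(p0, 1) = (p1, 0, L) → [p1]□0
Step 2: δ(p1, □) = (pR, 1, R) → 1[pR]0

The machine reaches the reject state pR and halts.

Answer: Reject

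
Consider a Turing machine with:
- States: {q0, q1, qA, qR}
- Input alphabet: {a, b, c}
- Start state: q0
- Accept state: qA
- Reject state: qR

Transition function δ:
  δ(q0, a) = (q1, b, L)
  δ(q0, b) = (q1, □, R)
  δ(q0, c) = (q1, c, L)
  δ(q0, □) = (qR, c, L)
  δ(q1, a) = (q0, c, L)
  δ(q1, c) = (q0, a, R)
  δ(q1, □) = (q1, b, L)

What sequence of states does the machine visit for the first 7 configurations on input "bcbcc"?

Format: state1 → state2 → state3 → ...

Execution trace:
Initial: [q0]bcbcc
Step 1: δ(q0, b) = (q1, □, R) → □[q1]cbcc
Step 2: δ(q1, c) = (q0, a, R) → □a[q0]bcc
Step 3: δ(q0, b) = (q1, □, R) → □a□[q1]cc
Step 4: δ(q1, c) = (q0, a, R) → □a□a[q0]c
Step 5: δ(q0, c) = (q1, c, L) → □a□[q1]ac
Step 6: δ(q1, a) = (q0, c, L) → □a[q0]□cc

State sequence: q0 → q1 → q0 → q1 → q0 → q1 → q0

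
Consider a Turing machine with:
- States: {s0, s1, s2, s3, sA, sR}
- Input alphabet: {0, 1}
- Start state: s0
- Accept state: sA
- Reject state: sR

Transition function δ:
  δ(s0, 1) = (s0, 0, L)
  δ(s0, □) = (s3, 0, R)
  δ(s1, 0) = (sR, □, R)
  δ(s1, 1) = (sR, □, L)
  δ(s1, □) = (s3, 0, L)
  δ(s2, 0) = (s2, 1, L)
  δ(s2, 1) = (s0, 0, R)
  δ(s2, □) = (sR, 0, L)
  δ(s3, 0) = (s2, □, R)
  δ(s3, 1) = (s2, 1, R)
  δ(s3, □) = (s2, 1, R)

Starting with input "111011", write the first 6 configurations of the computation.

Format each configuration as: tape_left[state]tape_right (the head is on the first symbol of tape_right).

Transitions applied:
Step 1: δ(s0, 1) = (s0, 0, L)
Step 2: δ(s0, □) = (s3, 0, R)
Step 3: δ(s3, 0) = (s2, □, R)
Step 4: δ(s2, 1) = (s0, 0, R)
Step 5: δ(s0, 1) = (s0, 0, L)

The first 6 configurations are:
[s0]111011 ⊢ [s0]□011011 ⊢ 0[s3]011011 ⊢ 0□[s2]11011 ⊢ 0□0[s0]1011 ⊢ 0□[s0]00011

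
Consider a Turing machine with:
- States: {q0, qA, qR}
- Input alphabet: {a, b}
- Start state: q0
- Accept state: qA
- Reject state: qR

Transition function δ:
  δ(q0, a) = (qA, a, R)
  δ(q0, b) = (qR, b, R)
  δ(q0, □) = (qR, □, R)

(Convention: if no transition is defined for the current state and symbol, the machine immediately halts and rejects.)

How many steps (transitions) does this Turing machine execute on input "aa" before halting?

Execution trace:
Initial: [q0]aa
Step 1: δ(q0, a) = (qA, a, R) → a[qA]a

The machine reaches the accept state qA and halts.

The machine executed 1 step before halting.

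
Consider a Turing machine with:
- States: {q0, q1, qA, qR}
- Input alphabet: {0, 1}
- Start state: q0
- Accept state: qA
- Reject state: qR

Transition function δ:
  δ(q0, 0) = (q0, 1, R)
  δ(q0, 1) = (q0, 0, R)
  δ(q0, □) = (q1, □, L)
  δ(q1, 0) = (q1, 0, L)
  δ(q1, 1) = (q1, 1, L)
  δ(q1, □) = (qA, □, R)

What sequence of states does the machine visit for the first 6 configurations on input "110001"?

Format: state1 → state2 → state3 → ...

Execution trace:
Initial: [q0]110001
Step 1: δ(q0, 1) = (q0, 0, R) → 0[q0]10001
Step 2: δ(q0, 1) = (q0, 0, R) → 00[q0]0001
Step 3: δ(q0, 0) = (q0, 1, R) → 001[q0]001
Step 4: δ(q0, 0) = (q0, 1, R) → 0011[q0]01
Step 5: δ(q0, 0) = (q0, 1, R) → 00111[q0]1

State sequence: q0 → q0 → q0 → q0 → q0 → q0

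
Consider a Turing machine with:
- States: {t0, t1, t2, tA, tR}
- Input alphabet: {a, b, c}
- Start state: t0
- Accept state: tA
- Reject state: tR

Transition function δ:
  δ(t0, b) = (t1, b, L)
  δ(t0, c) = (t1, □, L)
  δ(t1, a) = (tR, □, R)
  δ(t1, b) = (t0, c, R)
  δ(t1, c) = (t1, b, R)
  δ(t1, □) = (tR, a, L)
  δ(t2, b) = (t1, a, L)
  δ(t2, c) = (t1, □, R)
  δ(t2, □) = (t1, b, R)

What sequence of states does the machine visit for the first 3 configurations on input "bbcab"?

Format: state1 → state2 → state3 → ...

Execution trace:
Initial: [t0]bbcab
Step 1: δ(t0, b) = (t1, b, L) → [t1]□bbcab
Step 2: δ(t1, □) = (tR, a, L) → [tR]□abbcab

The machine reaches the reject state tR and halts.

State sequence: t0 → t1 → tR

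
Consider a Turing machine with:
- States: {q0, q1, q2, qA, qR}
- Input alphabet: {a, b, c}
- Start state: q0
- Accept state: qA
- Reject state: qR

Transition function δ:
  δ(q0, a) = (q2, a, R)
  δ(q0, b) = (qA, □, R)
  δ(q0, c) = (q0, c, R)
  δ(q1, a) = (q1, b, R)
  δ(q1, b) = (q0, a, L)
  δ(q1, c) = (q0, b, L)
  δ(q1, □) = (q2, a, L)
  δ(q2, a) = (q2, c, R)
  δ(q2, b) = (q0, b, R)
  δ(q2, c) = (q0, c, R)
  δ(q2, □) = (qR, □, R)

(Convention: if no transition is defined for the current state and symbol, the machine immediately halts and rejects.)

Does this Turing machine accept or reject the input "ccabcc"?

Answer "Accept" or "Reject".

Execution trace:
Initial: [q0]ccabcc
Step 1: δ(q0, c) = (q0, c, R) → c[q0]cabcc
Step 2: δ(q0, c) = (q0, c, R) → cc[q0]abcc
Step 3: δ(q0, a) = (q2, a, R) → cca[q2]bcc
Step 4: δ(q2, b) = (q0, b, R) → ccab[q0]cc
Step 5: δ(q0, c) = (q0, c, R) → ccabc[q0]c
Step 6: δ(q0, c) = (q0, c, R) → ccabcc[q0]□

No transition is defined for δ(q0, □). By convention the machine halts and rejects.

Answer: Reject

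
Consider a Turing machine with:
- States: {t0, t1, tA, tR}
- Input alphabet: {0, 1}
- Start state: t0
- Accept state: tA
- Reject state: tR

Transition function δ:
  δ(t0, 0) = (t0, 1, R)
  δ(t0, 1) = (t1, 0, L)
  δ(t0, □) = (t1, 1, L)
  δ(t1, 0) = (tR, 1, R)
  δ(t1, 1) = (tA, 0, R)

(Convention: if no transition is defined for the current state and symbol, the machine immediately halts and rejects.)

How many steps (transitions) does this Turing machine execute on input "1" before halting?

Execution trace:
Initial: [t0]1
Step 1: δ(t0, 1) = (t1, 0, L) → [t1]□0

No transition is defined for δ(t1, □). By convention the machine halts and rejects.

The machine executed 1 step before halting.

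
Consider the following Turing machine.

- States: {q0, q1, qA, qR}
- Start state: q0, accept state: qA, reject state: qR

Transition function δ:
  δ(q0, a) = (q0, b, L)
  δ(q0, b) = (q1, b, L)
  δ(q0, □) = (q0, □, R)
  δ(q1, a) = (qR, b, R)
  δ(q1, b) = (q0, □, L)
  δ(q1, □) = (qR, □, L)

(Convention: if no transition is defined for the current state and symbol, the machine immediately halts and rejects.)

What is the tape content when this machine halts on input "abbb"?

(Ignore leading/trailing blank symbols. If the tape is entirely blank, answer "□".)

Execution trace:
Initial: [q0]abbb
Step 1: δ(q0, a) = (q0, b, L) → [q0]□bbbb
Step 2: δ(q0, □) = (q0, □, R) → □[q0]bbbb
Step 3: δ(q0, b) = (q1, b, L) → [q1]□bbbb
Step 4: δ(q1, □) = (qR, □, L) → [qR]□□bbbb

The machine reaches the reject state qR and halts.

Final tape (ignoring leading/trailing blanks): bbbb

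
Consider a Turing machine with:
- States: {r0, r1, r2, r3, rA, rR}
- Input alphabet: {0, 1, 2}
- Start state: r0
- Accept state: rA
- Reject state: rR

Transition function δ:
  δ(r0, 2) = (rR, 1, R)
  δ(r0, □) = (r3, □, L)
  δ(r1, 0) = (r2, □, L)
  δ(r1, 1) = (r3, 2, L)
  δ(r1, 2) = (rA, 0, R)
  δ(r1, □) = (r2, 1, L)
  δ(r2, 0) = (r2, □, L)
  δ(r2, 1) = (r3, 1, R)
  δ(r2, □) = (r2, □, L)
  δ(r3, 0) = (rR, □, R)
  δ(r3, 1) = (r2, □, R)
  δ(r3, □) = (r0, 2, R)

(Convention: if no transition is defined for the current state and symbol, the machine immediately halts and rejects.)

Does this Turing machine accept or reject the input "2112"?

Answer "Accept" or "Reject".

Execution trace:
Initial: [r0]2112
Step 1: δ(r0, 2) = (rR, 1, R) → 1[rR]112

The machine reaches the reject state rR and halts.

Answer: Reject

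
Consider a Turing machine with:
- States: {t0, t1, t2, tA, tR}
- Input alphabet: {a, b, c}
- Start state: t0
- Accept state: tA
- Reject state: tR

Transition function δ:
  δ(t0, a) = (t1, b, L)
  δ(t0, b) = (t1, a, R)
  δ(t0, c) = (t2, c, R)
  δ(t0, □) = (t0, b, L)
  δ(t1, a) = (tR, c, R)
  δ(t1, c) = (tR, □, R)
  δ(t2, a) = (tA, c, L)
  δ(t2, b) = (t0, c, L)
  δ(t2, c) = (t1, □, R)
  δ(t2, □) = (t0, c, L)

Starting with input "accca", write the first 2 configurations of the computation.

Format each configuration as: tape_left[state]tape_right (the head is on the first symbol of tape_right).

Transitions applied:
Step 1: δ(t0, a) = (t1, b, L)

The first 2 configurations are:
[t0]accca ⊢ [t1]□bccca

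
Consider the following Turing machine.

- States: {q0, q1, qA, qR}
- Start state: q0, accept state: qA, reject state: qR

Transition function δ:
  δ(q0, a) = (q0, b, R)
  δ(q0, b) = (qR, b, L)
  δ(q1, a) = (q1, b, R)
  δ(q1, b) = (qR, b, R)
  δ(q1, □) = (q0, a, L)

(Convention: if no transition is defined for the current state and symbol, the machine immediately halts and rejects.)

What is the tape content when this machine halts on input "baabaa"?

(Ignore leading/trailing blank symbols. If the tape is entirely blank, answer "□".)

Execution trace:
Initial: [q0]baabaa
Step 1: δ(q0, b) = (qR, b, L) → [qR]□baabaa

The machine reaches the reject state qR and halts.

Final tape (ignoring leading/trailing blanks): baabaa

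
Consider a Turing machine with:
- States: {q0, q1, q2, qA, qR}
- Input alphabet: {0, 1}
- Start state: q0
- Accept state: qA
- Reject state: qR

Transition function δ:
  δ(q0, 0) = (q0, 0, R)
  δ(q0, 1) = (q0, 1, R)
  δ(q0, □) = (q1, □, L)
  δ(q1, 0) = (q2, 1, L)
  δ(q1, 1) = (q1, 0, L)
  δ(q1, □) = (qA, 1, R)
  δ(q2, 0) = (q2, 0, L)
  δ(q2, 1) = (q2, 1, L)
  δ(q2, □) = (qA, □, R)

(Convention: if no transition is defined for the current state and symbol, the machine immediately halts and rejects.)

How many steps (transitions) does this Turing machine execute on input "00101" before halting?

Execution trace:
Initial: [q0]00101
Step 1: δ(q0, 0) = (q0, 0, R) → 0[q0]0101
Step 2: δ(q0, 0) = (q0, 0, R) → 00[q0]101
Step 3: δ(q0, 1) = (q0, 1, R) → 001[q0]01
Step 4: δ(q0, 0) = (q0, 0, R) → 0010[q0]1
Step 5: δ(q0, 1) = (q0, 1, R) → 00101[q0]□
Step 6: δ(q0, □) = (q1, □, L) → 0010[q1]1□
Step 7: δ(q1, 1) = (q1, 0, L) → 001[q1]00□
Step 8: δ(q1, 0) = (q2, 1, L) → 00[q2]110□
Step 9: δ(q2, 1) = (q2, 1, L) → 0[q2]0110□
Step 10: δ(q2, 0) = (q2, 0, L) → [q2]00110□
Step 11: δ(q2, 0) = (q2, 0, L) → [q2]□00110□
Step 12: δ(q2, □) = (qA, □, R) → □[qA]00110□

The machine reaches the accept state qA and halts.

The machine executed 12 steps before halting.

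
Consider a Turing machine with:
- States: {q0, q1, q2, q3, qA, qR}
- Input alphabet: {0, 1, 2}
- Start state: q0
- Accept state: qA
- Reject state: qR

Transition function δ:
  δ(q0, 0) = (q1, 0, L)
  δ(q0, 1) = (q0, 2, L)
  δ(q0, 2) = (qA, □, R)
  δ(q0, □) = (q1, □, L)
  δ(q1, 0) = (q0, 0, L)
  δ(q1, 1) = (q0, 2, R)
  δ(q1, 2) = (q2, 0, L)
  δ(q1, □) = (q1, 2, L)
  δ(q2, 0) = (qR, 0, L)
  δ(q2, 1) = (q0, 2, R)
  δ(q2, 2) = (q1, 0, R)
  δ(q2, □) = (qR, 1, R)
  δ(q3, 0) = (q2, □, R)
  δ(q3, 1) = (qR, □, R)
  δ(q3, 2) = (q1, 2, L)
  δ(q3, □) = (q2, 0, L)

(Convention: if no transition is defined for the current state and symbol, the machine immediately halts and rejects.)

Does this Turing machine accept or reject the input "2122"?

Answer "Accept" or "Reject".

Execution trace:
Initial: [q0]2122
Step 1: δ(q0, 2) = (qA, □, R) → □[qA]122

The machine reaches the accept state qA and halts.

Answer: Accept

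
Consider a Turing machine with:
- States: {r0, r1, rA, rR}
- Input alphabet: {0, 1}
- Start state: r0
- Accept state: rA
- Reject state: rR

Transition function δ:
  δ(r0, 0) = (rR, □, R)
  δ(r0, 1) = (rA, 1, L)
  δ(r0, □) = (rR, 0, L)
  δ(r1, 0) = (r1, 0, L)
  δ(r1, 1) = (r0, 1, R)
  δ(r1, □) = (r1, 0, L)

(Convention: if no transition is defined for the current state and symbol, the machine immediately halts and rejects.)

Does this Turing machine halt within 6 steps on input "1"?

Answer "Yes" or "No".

Execution trace:
Initial: [r0]1
Step 1: δ(r0, 1) = (rA, 1, L) → [rA]□1

The machine reaches the accept state rA and halts.
The machine halted after 1 step (within the 6-step bound).

Answer: Yes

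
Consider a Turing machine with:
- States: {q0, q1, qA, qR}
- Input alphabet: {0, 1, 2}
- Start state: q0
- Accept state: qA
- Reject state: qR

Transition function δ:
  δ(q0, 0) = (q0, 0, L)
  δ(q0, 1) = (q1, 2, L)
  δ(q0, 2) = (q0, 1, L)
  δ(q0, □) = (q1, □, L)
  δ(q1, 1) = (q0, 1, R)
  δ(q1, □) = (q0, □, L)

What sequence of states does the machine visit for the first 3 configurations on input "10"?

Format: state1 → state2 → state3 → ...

Execution trace:
Initial: [q0]10
Step 1: δ(q0, 1) = (q1, 2, L) → [q1]□20
Step 2: δ(q1, □) = (q0, □, L) → [q0]□□20

State sequence: q0 → q1 → q0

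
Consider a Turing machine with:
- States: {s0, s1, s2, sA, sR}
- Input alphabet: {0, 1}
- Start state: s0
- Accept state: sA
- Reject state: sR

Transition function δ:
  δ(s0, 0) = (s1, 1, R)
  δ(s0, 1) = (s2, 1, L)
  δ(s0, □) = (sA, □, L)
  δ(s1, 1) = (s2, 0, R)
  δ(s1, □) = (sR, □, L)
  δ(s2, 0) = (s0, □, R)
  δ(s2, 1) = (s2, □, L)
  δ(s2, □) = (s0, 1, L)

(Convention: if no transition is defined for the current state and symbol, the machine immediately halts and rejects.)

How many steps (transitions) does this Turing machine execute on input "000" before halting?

Execution trace:
Initial: [s0]000
Step 1: δ(s0, 0) = (s1, 1, R) → 1[s1]00

No transition is defined for δ(s1, 0). By convention the machine halts and rejects.

The machine executed 1 step before halting.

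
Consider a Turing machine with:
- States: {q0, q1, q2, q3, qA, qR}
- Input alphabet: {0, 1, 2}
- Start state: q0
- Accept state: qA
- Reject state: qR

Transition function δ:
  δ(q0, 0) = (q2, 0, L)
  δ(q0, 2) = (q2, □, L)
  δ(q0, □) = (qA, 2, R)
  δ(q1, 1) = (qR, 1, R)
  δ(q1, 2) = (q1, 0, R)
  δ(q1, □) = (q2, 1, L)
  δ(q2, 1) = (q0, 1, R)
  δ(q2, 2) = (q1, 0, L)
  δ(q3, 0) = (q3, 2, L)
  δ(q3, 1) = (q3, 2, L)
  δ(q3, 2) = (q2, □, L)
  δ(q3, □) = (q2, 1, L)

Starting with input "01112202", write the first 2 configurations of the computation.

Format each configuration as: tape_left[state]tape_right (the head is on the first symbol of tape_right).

Transitions applied:
Step 1: δ(q0, 0) = (q2, 0, L)

The first 2 configurations are:
[q0]01112202 ⊢ [q2]□01112202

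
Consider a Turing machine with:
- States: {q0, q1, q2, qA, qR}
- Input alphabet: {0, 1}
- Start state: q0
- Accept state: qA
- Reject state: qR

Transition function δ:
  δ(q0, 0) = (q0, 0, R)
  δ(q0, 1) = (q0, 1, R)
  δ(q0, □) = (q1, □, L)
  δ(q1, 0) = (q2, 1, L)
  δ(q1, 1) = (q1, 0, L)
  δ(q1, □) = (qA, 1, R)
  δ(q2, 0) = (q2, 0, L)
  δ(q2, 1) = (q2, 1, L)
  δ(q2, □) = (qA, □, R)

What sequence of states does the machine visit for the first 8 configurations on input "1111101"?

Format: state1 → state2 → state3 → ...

Execution trace:
Initial: [q0]1111101
Step 1: δ(q0, 1) = (q0, 1, R) → 1[q0]111101
Step 2: δ(q0, 1) = (q0, 1, R) → 11[q0]11101
Step 3: δ(q0, 1) = (q0, 1, R) → 111[q0]1101
Step 4: δ(q0, 1) = (q0, 1, R) → 1111[q0]101
Step 5: δ(q0, 1) = (q0, 1, R) → 11111[q0]01
Step 6: δ(q0, 0) = (q0, 0, R) → 111110[q0]1
Step 7: δ(q0, 1) = (q0, 1, R) → 1111101[q0]□

State sequence: q0 → q0 → q0 → q0 → q0 → q0 → q0 → q0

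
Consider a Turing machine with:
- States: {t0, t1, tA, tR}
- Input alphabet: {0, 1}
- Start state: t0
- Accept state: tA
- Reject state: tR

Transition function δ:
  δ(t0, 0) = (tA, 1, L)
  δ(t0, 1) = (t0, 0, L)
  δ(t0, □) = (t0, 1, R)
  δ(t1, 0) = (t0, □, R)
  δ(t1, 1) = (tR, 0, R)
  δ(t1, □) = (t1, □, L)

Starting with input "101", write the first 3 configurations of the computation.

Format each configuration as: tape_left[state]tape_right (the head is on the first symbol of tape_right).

Transitions applied:
Step 1: δ(t0, 1) = (t0, 0, L)
Step 2: δ(t0, □) = (t0, 1, R)

The first 3 configurations are:
[t0]101 ⊢ [t0]□001 ⊢ 1[t0]001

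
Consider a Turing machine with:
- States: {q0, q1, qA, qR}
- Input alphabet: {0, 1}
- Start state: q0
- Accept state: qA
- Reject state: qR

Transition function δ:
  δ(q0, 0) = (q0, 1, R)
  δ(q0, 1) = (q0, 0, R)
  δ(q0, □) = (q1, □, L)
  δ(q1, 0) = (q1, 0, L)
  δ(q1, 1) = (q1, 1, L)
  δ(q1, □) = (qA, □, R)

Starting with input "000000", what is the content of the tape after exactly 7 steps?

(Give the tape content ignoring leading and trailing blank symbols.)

Execution trace:
Initial: [q0]000000
Step 1: δ(q0, 0) = (q0, 1, R) → 1[q0]00000
Step 2: δ(q0, 0) = (q0, 1, R) → 11[q0]0000
Step 3: δ(q0, 0) = (q0, 1, R) → 111[q0]000
Step 4: δ(q0, 0) = (q0, 1, R) → 1111[q0]00
Step 5: δ(q0, 0) = (q0, 1, R) → 11111[q0]0
Step 6: δ(q0, 0) = (q0, 1, R) → 111111[q0]□
Step 7: δ(q0, □) = (q1, □, L) → 11111[q1]1□

After 7 steps, the tape (ignoring leading/trailing blanks) is: 111111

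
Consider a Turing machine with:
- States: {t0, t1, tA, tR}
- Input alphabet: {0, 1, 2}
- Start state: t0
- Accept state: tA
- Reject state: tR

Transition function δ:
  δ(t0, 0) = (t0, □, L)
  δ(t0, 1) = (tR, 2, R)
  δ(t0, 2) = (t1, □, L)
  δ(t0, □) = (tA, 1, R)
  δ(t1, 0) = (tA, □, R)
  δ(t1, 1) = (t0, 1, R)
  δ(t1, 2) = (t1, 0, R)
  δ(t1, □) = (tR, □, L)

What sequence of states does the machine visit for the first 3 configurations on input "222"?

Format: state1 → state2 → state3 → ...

Execution trace:
Initial: [t0]222
Step 1: δ(t0, 2) = (t1, □, L) → [t1]□□22
Step 2: δ(t1, □) = (tR, □, L) → [tR]□□□22

The machine reaches the reject state tR and halts.

State sequence: t0 → t1 → tR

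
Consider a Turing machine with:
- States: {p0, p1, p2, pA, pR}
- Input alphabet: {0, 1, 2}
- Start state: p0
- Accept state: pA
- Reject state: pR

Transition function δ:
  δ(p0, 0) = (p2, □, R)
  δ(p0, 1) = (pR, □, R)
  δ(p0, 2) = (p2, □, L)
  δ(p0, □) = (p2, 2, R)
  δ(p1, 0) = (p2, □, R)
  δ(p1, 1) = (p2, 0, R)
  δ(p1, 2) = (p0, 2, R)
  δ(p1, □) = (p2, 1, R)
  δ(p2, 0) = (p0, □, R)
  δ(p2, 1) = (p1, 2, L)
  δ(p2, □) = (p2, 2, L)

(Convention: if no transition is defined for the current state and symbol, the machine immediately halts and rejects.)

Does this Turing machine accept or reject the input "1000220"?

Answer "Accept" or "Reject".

Execution trace:
Initial: [p0]1000220
Step 1: δ(p0, 1) = (pR, □, R) → □[pR]000220

The machine reaches the reject state pR and halts.

Answer: Reject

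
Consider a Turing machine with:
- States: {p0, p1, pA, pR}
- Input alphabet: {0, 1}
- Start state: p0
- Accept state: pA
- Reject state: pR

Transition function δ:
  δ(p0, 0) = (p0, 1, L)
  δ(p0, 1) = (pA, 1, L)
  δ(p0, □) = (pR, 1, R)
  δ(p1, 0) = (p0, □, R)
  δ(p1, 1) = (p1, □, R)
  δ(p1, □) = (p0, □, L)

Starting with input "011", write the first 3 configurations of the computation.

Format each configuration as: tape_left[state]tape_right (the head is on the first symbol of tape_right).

Transitions applied:
Step 1: δ(p0, 0) = (p0, 1, L)
Step 2: δ(p0, □) = (pR, 1, R)

The first 3 configurations are:
[p0]011 ⊢ [p0]□111 ⊢ 1[pR]111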